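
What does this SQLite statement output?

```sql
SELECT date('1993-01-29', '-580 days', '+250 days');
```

Applying '-580 days' to 1993-01-29: counting 580 days back gives 1991-06-29.
Applying '+250 days' to 1991-06-29: counting 250 days forward gives 1992-03-05.

1992-03-05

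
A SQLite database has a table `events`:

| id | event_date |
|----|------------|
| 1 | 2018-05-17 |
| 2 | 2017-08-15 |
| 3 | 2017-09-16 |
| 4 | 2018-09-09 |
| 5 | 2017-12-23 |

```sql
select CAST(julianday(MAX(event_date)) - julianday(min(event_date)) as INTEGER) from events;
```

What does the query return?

MIN = 2017-08-15, MAX = 2018-09-09.
16 days remain in August 2017 after the 15th (31 − 15).
Full months from September 2017 through August 2018 contribute their day counts.
Then 9 days into September 2018.
Total: 16 + 30 + 31 + 30 + 31 + 31 + 28 + 31 + 30 + 31 + 30 + 31 + 31 + 9 = 390.

390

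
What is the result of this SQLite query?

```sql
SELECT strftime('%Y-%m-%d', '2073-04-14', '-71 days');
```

First apply '-71 days': 2073-04-14 → 2073-02-02.
`%Y-%m-%d` extracts the ISO date: 2073-02-02.

2073-02-02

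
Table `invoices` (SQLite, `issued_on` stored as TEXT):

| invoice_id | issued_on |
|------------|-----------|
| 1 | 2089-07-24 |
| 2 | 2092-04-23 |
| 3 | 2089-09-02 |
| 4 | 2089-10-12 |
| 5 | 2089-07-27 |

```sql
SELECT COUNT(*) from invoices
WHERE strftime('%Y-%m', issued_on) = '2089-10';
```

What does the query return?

Rows with year-month 2089-10: 2089-10-12 → 1.

1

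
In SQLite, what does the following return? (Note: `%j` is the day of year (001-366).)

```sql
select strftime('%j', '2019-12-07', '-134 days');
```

First apply '-134 days': 2019-12-07 → 2019-07-26.
Day-of-year for 2019-07-26: days since 2019-01-01 inclusive = 207, zero-padded to 207.

207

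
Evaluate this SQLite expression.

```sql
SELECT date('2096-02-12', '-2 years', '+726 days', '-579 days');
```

Adding -2 years to 2096-02-12 gives 2094-02-12.
Applying '+726 days' to 2094-02-12: counting 726 days forward gives 2096-02-08.
Applying '-579 days' to 2096-02-08: counting 579 days back gives 2094-07-09.

2094-07-09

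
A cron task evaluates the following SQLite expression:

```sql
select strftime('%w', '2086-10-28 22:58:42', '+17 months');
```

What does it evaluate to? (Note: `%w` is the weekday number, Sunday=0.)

0

First apply '+17 months': 2086-10-28 22:58:42 → 2088-03-28 22:58:42.
2088-03-28 is a Sunday; with Sunday=0 that is 0.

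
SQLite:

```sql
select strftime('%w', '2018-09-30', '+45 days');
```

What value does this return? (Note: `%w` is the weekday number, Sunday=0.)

3

First apply '+45 days': 2018-09-30 → 2018-11-14.
2018-11-14 is a Wednesday; with Sunday=0 that is 3.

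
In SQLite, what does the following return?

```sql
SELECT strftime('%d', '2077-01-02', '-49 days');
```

First apply '-49 days': 2077-01-02 → 2076-11-14.
`%d` extracts the 2-digit day of month: 14.

14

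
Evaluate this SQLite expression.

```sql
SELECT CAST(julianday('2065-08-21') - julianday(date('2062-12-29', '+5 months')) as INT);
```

815

Adding +5 months to 2062-12-29 gives 2063-05-29.
2 days remain in May 2063 after the 29th (31 − 29).
Full months from June 2063 through July 2065 contribute their day counts.
Then 21 days into August 2065.
Total: 2 + 30 + 31 + 31 + 30 + 31 + 30 + 31 + 31 + 29 + 31 + 30 + 31 + 30 + 31 + 31 + 30 + 31 + 30 + 31 + 31 + 28 + 31 + 30 + 31 + 30 + 31 + 21 = 815.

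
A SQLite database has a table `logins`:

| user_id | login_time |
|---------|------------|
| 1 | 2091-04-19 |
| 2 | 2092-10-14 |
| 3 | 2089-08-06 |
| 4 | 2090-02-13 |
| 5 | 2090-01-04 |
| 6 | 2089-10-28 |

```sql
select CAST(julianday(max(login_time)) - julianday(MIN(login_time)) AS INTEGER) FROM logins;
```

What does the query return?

MIN = 2089-08-06, MAX = 2092-10-14.
25 days remain in August 2089 after the 6th (31 − 6).
Full months from September 2089 through September 2092 contribute their day counts.
Then 14 days into October 2092.
Total: 25 + 30 + 31 + 30 + 31 + 31 + 28 + 31 + 30 + 31 + 30 + 31 + 31 + 30 + 31 + 30 + 31 + 31 + 28 + 31 + 30 + 31 + 30 + 31 + 31 + 30 + 31 + 30 + 31 + 31 + 29 + 31 + 30 + 31 + 30 + 31 + 31 + 30 + 14 = 1165.

1165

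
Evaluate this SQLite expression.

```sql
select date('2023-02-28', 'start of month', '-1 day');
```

`start of month` rewinds 2023-02-28 to 2023-02-01.
Going back 1 day from 2023-02-01 reaches 2023-01-31 (last day of January, 31 days).

2023-01-31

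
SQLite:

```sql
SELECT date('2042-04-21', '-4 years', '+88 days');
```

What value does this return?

Adding -4 years to 2042-04-21 gives 2038-04-21.
Applying '+88 days' to 2038-04-21: counting 88 days forward gives 2038-07-18.

2038-07-18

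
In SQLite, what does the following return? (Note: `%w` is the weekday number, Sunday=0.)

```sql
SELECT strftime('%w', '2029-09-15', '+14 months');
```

5

First apply '+14 months': 2029-09-15 → 2030-11-15.
2030-11-15 is a Friday; with Sunday=0 that is 5.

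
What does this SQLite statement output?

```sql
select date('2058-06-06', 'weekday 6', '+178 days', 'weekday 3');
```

2058-12-04

`weekday 6` advances to the next Saturday; 2058-06-06 is a Thursday, so it moves forward to 2058-06-08.
Applying '+178 days' to 2058-06-08: counting 178 days forward gives 2058-12-03.
`weekday 3` advances to the next Wednesday; 2058-12-03 is a Tuesday, so it moves forward to 2058-12-04.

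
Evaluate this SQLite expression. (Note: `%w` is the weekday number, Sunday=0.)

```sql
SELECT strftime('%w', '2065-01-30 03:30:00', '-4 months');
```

First apply '-4 months': 2065-01-30 03:30:00 → 2064-09-30 03:30:00.
2064-09-30 is a Tuesday; with Sunday=0 that is 2.

2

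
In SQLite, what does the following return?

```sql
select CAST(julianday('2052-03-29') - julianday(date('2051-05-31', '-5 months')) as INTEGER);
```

454

Adding -5 months to 2051-05-31 gives 2050-12-31.
0 days remain in December 2050 after the 31st (31 − 31).
Full months from January 2051 through February 2052 contribute their day counts.
Then 29 days into March 2052.
Total: 0 + 31 + 28 + 31 + 30 + 31 + 30 + 31 + 31 + 30 + 31 + 30 + 31 + 31 + 29 + 29 = 454.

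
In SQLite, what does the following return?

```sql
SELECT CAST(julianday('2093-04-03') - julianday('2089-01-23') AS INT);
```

1531

8 days remain in January 2089 after the 23rd (31 − 23).
Full months from February 2089 through March 2093 contribute their day counts.
Then 3 days into April 2093.
Total: 8 + 28 + 31 + 30 + 31 + 30 + 31 + 31 + 30 + 31 + 30 + 31 + 31 + 28 + 31 + 30 + 31 + 30 + 31 + 31 + 30 + 31 + 30 + 31 + 31 + 28 + 31 + 30 + 31 + 30 + 31 + 31 + 30 + 31 + 30 + 31 + 31 + 29 + 31 + 30 + 31 + 30 + 31 + 31 + 30 + 31 + 30 + 31 + 31 + 28 + 31 + 3 = 1531.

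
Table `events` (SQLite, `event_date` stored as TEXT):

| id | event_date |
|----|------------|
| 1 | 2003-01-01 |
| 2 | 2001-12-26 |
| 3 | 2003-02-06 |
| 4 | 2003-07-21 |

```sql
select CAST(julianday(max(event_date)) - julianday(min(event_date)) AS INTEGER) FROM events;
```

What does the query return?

572

MIN = 2001-12-26, MAX = 2003-07-21.
5 days remain in December 2001 after the 26th (31 − 26).
Full months from January 2002 through June 2003 contribute their day counts.
Then 21 days into July 2003.
Total: 5 + 31 + 28 + 31 + 30 + 31 + 30 + 31 + 31 + 30 + 31 + 30 + 31 + 31 + 28 + 31 + 30 + 31 + 30 + 21 = 572.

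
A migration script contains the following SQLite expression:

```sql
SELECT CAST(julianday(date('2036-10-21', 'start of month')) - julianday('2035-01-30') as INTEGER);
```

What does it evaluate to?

`start of month` rewinds 2036-10-21 to 2036-10-01.
1 day remains in January 2035 after the 30th (31 − 30).
Full months from February 2035 through September 2036 contribute their day counts.
Then 1 day into October 2036.
Total: 1 + 28 + 31 + 30 + 31 + 30 + 31 + 31 + 30 + 31 + 30 + 31 + 31 + 29 + 31 + 30 + 31 + 30 + 31 + 31 + 30 + 1 = 610.

610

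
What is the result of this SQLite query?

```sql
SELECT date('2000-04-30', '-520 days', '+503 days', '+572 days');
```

Applying '-520 days' to 2000-04-30: counting 520 days back gives 1998-11-27.
Applying '+503 days' to 1998-11-27: counting 503 days forward gives 2000-04-13.
Applying '+572 days' to 2000-04-13: counting 572 days forward gives 2001-11-06.

2001-11-06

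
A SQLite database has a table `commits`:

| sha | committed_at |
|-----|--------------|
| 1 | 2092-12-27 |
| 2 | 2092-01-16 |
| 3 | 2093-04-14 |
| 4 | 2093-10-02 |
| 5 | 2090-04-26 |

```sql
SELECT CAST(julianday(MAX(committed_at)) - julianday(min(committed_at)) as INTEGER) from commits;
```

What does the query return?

1255

MIN = 2090-04-26, MAX = 2093-10-02.
4 days remain in April 2090 after the 26th (30 − 26).
Full months from May 2090 through September 2093 contribute their day counts.
Then 2 days into October 2093.
Total: 4 + 31 + 30 + 31 + 31 + 30 + 31 + 30 + 31 + 31 + 28 + 31 + 30 + 31 + 30 + 31 + 31 + 30 + 31 + 30 + 31 + 31 + 29 + 31 + 30 + 31 + 30 + 31 + 31 + 30 + 31 + 30 + 31 + 31 + 28 + 31 + 30 + 31 + 30 + 31 + 31 + 30 + 2 = 1255.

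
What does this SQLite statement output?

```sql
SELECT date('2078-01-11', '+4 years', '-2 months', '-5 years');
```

Adding +4 years to 2078-01-11 gives 2082-01-11.
Adding -2 months to 2082-01-11 gives 2081-11-11.
Adding -5 years to 2081-11-11 gives 2076-11-11.

2076-11-11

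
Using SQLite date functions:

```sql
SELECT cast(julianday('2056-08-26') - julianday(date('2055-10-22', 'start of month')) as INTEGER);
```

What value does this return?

330

`start of month` rewinds 2055-10-22 to 2055-10-01.
30 days remain in October 2055 after the 1st (31 − 1).
Full months from November 2055 through July 2056 contribute their day counts.
Then 26 days into August 2056.
Total: 30 + 30 + 31 + 31 + 29 + 31 + 30 + 31 + 30 + 31 + 26 = 330.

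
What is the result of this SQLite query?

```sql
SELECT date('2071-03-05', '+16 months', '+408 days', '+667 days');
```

2075-06-15

Adding +16 months to 2071-03-05 gives 2072-07-05.
Applying '+408 days' to 2072-07-05: counting 408 days forward gives 2073-08-17.
Applying '+667 days' to 2073-08-17: counting 667 days forward gives 2075-06-15.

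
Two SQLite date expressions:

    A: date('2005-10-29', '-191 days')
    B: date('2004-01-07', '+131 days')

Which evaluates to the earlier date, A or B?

B

A = 2005-04-21.
B = 2004-05-17.
B is earlier.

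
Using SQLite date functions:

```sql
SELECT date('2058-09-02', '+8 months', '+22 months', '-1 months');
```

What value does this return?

2061-02-02

Adding +8 months to 2058-09-02 gives 2059-05-02.
Adding +22 months to 2059-05-02 gives 2061-03-02.
Adding -1 month to 2061-03-02 gives 2061-02-02.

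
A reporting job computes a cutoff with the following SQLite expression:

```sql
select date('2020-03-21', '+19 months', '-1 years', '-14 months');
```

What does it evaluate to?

2019-08-21

Adding +19 months to 2020-03-21 gives 2021-10-21.
Adding -1 year to 2021-10-21 gives 2020-10-21.
Adding -14 months to 2020-10-21 gives 2019-08-21.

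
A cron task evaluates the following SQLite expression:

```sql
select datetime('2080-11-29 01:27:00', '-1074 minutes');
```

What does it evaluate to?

2080-11-28 07:33:00

1074 minutes = 17h 54m; -1074 minutes from 2080-11-29 01:27:00 is 2080-11-28 07:33:00 (crosses midnight).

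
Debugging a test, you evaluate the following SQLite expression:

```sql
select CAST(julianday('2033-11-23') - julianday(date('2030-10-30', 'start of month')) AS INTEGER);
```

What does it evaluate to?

`start of month` rewinds 2030-10-30 to 2030-10-01.
30 days remain in October 2030 after the 1st (31 − 1).
Full months from November 2030 through October 2033 contribute their day counts.
Then 23 days into November 2033.
Total: 30 + 30 + 31 + 31 + 28 + 31 + 30 + 31 + 30 + 31 + 31 + 30 + 31 + 30 + 31 + 31 + 29 + 31 + 30 + 31 + 30 + 31 + 31 + 30 + 31 + 30 + 31 + 31 + 28 + 31 + 30 + 31 + 30 + 31 + 31 + 30 + 31 + 23 = 1149.

1149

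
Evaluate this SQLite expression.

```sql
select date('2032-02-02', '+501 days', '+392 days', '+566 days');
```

Applying '+501 days' to 2032-02-02: counting 501 days forward gives 2033-06-17.
Applying '+392 days' to 2033-06-17: counting 392 days forward gives 2034-07-14.
Applying '+566 days' to 2034-07-14: counting 566 days forward gives 2036-01-31.

2036-01-31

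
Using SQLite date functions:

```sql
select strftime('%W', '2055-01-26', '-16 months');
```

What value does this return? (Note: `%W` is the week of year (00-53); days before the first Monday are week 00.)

First apply '-16 months': 2055-01-26 → 2053-09-26.
2053-09-26 is a Friday. SQLite's %W counts Mondays since the year started; the result is 38.

38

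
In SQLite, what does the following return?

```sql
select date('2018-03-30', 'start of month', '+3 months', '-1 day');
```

`start of month` rewinds 2018-03-30 to 2018-03-01.
Adding +3 months to 2018-03-01 gives 2018-06-01.
Going back 1 day from 2018-06-01 reaches 2018-05-31 (last day of May, 31 days).

2018-05-31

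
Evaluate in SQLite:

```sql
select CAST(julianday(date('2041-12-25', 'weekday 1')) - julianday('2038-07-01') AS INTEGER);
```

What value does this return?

1278

`weekday 1` advances to the next Monday; 2041-12-25 is a Wednesday, so it moves forward to 2041-12-30.
30 days remain in July 2038 after the 1st (31 − 1).
Full months from August 2038 through November 2041 contribute their day counts.
Then 30 days into December 2041.
Total: 30 + 31 + 30 + 31 + 30 + 31 + 31 + 28 + 31 + 30 + 31 + 30 + 31 + 31 + 30 + 31 + 30 + 31 + 31 + 29 + 31 + 30 + 31 + 30 + 31 + 31 + 30 + 31 + 30 + 31 + 31 + 28 + 31 + 30 + 31 + 30 + 31 + 31 + 30 + 31 + 30 + 30 = 1278.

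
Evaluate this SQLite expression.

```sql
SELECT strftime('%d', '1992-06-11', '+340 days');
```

First apply '+340 days': 1992-06-11 → 1993-05-17.
`%d` extracts the 2-digit day of month: 17.

17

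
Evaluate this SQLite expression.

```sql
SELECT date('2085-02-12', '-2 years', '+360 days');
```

Adding -2 years to 2085-02-12 gives 2083-02-12.
Applying '+360 days' to 2083-02-12: counting 360 days forward gives 2084-02-07.

2084-02-07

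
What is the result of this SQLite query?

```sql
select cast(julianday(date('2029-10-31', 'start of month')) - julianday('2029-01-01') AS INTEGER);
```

`start of month` rewinds 2029-10-31 to 2029-10-01.
30 days remain in January 2029 after the 1st (31 − 1).
Full months from February 2029 through September 2029 contribute their day counts.
Then 1 day into October 2029.
Total: 30 + 28 + 31 + 30 + 31 + 30 + 31 + 31 + 30 + 1 = 273.

273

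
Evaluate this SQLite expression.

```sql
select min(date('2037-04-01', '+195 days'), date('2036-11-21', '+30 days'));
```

2036-12-21

date('2037-04-01', '+195 days') → 2037-10-13.
date('2036-11-21', '+30 days') → 2036-12-21.
Earlier of the two is 2036-12-21.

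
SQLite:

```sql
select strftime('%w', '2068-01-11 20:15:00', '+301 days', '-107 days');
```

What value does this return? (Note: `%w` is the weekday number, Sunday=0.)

First apply '+301 days', '-107 days': 2068-01-11 20:15:00 → 2068-07-23 20:15:00.
2068-07-23 is a Monday; with Sunday=0 that is 1.

1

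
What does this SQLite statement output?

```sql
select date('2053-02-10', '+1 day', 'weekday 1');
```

2053-02-17

Advancing 1 more day within February lands on 2053-02-11.
`weekday 1` advances to the next Monday; 2053-02-11 is a Tuesday, so it moves forward to 2053-02-17.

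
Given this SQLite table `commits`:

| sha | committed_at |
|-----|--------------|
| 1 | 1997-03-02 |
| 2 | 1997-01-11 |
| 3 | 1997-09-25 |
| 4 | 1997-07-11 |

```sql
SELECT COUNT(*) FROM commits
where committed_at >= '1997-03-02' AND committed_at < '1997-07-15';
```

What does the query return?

Rows in [1997-03-02, 1997-07-15): 1997-03-02, 1997-07-11 → 2 rows.

2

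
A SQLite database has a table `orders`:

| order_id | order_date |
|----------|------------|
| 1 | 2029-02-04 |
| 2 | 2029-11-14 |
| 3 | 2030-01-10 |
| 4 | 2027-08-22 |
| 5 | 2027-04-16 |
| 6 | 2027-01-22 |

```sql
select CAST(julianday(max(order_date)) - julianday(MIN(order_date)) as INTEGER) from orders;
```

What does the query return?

MIN = 2027-01-22, MAX = 2030-01-10.
9 days remain in January 2027 after the 22nd (31 − 22).
Full months from February 2027 through December 2029 contribute their day counts.
Then 10 days into January 2030.
Total: 9 + 28 + 31 + 30 + 31 + 30 + 31 + 31 + 30 + 31 + 30 + 31 + 31 + 29 + 31 + 30 + 31 + 30 + 31 + 31 + 30 + 31 + 30 + 31 + 31 + 28 + 31 + 30 + 31 + 30 + 31 + 31 + 30 + 31 + 30 + 31 + 10 = 1084.

1084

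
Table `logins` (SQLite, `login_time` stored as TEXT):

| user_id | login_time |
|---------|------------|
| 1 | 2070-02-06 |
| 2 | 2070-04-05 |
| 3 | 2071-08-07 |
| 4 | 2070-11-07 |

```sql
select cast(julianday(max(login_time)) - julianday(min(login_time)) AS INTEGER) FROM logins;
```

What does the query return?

547

MIN = 2070-02-06, MAX = 2071-08-07.
22 days remain in February 2070 after the 6th (28 − 6).
Full months from March 2070 through July 2071 contribute their day counts.
Then 7 days into August 2071.
Total: 22 + 31 + 30 + 31 + 30 + 31 + 31 + 30 + 31 + 30 + 31 + 31 + 28 + 31 + 30 + 31 + 30 + 31 + 7 = 547.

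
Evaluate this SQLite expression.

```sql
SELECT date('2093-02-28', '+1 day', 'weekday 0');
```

2093-03-01

February 2093 has 28 days; 0 remain after the 28th, so 1 days reach 2093-03-01.
`weekday 0` advances to the next Sunday; 2093-03-01 is already a Sunday, so it stays at 2093-03-01.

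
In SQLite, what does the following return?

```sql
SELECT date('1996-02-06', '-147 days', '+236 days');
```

Applying '-147 days' to 1996-02-06: counting 147 days back gives 1995-09-12.
Applying '+236 days' to 1995-09-12: counting 236 days forward gives 1996-05-05.

1996-05-05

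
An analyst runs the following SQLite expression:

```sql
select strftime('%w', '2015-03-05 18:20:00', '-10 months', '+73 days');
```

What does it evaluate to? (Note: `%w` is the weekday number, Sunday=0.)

4

First apply '-10 months', '+73 days': 2015-03-05 18:20:00 → 2014-07-17 18:20:00.
2014-07-17 is a Thursday; with Sunday=0 that is 4.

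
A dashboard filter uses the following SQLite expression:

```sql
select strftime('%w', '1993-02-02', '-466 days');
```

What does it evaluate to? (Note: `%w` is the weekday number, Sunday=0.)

5

First apply '-466 days': 1993-02-02 → 1991-10-25.
1991-10-25 is a Friday; with Sunday=0 that is 5.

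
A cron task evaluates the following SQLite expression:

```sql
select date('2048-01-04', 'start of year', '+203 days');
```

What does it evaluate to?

2048-07-22

`start of year` rewinds 2048-01-04 to 2048-01-01.
Applying '+203 days' to 2048-01-01: counting 203 days forward gives 2048-07-22.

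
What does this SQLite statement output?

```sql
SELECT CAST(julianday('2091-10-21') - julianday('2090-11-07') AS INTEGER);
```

23 days remain in November 2090 after the 7th (30 − 7).
Full months from December 2090 through September 2091 contribute their day counts.
Then 21 days into October 2091.
Total: 23 + 31 + 31 + 28 + 31 + 30 + 31 + 30 + 31 + 31 + 30 + 21 = 348.

348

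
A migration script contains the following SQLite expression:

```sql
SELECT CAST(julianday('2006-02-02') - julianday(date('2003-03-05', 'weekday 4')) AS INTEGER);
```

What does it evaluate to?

`weekday 4` advances to the next Thursday; 2003-03-05 is a Wednesday, so it moves forward to 2003-03-06.
25 days remain in March 2003 after the 6th (31 − 6).
Full months from April 2003 through January 2006 contribute their day counts.
Then 2 days into February 2006.
Total: 25 + 30 + 31 + 30 + 31 + 31 + 30 + 31 + 30 + 31 + 31 + 29 + 31 + 30 + 31 + 30 + 31 + 31 + 30 + 31 + 30 + 31 + 31 + 28 + 31 + 30 + 31 + 30 + 31 + 31 + 30 + 31 + 30 + 31 + 31 + 2 = 1064.

1064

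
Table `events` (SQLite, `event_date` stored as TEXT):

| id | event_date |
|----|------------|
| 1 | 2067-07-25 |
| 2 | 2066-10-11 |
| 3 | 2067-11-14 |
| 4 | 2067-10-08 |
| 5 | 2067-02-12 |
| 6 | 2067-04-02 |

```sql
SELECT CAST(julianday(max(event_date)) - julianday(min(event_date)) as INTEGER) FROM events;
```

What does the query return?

MIN = 2066-10-11, MAX = 2067-11-14.
20 days remain in October 2066 after the 11th (31 − 11).
Full months from November 2066 through October 2067 contribute their day counts.
Then 14 days into November 2067.
Total: 20 + 30 + 31 + 31 + 28 + 31 + 30 + 31 + 30 + 31 + 31 + 30 + 31 + 14 = 399.

399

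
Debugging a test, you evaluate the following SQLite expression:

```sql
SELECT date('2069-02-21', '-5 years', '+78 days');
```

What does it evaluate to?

2064-05-09

Adding -5 years to 2069-02-21 gives 2064-02-21.
Applying '+78 days' to 2064-02-21: counting 78 days forward gives 2064-05-09.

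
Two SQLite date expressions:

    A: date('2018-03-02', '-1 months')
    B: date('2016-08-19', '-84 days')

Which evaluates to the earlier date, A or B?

B

A = 2018-02-02.
B = 2016-05-27.
B is earlier.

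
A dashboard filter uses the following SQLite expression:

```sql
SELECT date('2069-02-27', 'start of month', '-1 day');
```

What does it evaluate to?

`start of month` rewinds 2069-02-27 to 2069-02-01.
Going back 1 day from 2069-02-01 reaches 2069-01-31 (last day of January, 31 days).

2069-01-31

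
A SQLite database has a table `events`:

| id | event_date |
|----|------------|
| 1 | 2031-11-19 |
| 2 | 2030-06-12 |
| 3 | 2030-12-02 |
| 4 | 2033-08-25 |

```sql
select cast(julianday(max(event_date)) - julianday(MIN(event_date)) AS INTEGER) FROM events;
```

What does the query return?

1170

MIN = 2030-06-12, MAX = 2033-08-25.
18 days remain in June 2030 after the 12th (30 − 12).
Full months from July 2030 through July 2033 contribute their day counts.
Then 25 days into August 2033.
Total: 18 + 31 + 31 + 30 + 31 + 30 + 31 + 31 + 28 + 31 + 30 + 31 + 30 + 31 + 31 + 30 + 31 + 30 + 31 + 31 + 29 + 31 + 30 + 31 + 30 + 31 + 31 + 30 + 31 + 30 + 31 + 31 + 28 + 31 + 30 + 31 + 30 + 31 + 25 = 1170.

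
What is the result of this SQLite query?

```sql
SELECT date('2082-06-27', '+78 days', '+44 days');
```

2082-10-27

Applying '+78 days' to 2082-06-27: counting 78 days forward gives 2082-09-13.
Applying '+44 days' to 2082-09-13: counting 44 days forward gives 2082-10-27.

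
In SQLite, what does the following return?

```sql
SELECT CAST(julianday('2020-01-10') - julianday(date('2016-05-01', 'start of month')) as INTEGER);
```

`start of month` rewinds 2016-05-01 to 2016-05-01.
30 days remain in May 2016 after the 1st (31 − 1).
Full months from June 2016 through December 2019 contribute their day counts.
Then 10 days into January 2020.
Total: 30 + 30 + 31 + 31 + 30 + 31 + 30 + 31 + 31 + 28 + 31 + 30 + 31 + 30 + 31 + 31 + 30 + 31 + 30 + 31 + 31 + 28 + 31 + 30 + 31 + 30 + 31 + 31 + 30 + 31 + 30 + 31 + 31 + 28 + 31 + 30 + 31 + 30 + 31 + 31 + 30 + 31 + 30 + 31 + 10 = 1349.

1349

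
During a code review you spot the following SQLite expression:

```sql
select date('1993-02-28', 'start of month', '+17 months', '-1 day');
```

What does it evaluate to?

`start of month` rewinds 1993-02-28 to 1993-02-01.
Adding +17 months to 1993-02-01 gives 1994-07-01.
Going back 1 day from 1994-07-01 reaches 1994-06-30 (last day of June, 30 days).

1994-06-30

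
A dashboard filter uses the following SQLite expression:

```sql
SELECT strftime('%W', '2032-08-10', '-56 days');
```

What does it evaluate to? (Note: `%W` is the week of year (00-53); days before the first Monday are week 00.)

First apply '-56 days': 2032-08-10 → 2032-06-15.
2032-06-15 is a Tuesday. SQLite's %W counts Mondays since the year started; the result is 24.

24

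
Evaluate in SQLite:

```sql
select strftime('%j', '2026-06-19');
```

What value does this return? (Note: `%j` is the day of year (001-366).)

170

Day-of-year for 2026-06-19: days since 2026-01-01 inclusive = 170, zero-padded to 170.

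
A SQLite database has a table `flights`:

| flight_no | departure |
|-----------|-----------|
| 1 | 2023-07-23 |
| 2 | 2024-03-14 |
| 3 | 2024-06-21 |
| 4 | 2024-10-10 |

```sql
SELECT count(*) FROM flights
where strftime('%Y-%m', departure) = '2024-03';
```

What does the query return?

Rows with year-month 2024-03: 2024-03-14 → 1.

1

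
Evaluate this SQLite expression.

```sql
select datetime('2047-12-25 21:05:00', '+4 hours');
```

+4 hours from 2047-12-25 21:05:00 is 2047-12-26 01:05:00 (crosses midnight).

2047-12-26 01:05:00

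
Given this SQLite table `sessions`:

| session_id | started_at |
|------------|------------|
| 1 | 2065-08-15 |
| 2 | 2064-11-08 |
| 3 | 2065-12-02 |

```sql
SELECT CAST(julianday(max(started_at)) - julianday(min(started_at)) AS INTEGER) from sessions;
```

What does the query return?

389

MIN = 2064-11-08, MAX = 2065-12-02.
22 days remain in November 2064 after the 8th (30 − 8).
Full months from December 2064 through November 2065 contribute their day counts.
Then 2 days into December 2065.
Total: 22 + 31 + 31 + 28 + 31 + 30 + 31 + 30 + 31 + 31 + 30 + 31 + 30 + 2 = 389.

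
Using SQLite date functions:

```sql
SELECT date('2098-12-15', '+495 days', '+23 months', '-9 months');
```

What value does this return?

Applying '+495 days' to 2098-12-15: counting 495 days forward gives 2100-04-24.
Adding +23 months to 2100-04-24 gives 2102-03-24.
Adding -9 months to 2102-03-24 gives 2101-06-24.

2101-06-24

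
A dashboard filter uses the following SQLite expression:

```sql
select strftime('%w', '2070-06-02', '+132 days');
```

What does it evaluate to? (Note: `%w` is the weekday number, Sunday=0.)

0

First apply '+132 days': 2070-06-02 → 2070-10-12.
2070-10-12 is a Sunday; with Sunday=0 that is 0.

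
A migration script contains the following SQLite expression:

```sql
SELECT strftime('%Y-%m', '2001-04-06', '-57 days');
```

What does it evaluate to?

First apply '-57 days': 2001-04-06 → 2001-02-08.
`%Y-%m` extracts the year-month: 2001-02.

2001-02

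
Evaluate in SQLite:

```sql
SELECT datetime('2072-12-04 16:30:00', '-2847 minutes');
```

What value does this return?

2072-12-02 17:03:00

2847 minutes = 47h 27m; -2847 minutes from 2072-12-04 16:30:00 is 2072-12-02 17:03:00 (crosses midnight).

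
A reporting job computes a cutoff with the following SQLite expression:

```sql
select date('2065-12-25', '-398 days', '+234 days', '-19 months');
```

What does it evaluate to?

2063-12-14

Applying '-398 days' to 2065-12-25: counting 398 days back gives 2064-11-22.
Applying '+234 days' to 2064-11-22: counting 234 days forward gives 2065-07-14.
Adding -19 months to 2065-07-14 gives 2063-12-14.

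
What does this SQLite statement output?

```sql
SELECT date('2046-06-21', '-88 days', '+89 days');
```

Applying '-88 days' to 2046-06-21: counting 88 days back gives 2046-03-25.
Applying '+89 days' to 2046-03-25: counting 89 days forward gives 2046-06-22.

2046-06-22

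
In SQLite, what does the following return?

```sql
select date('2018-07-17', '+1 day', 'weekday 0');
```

2018-07-22

Advancing 1 more day within July lands on 2018-07-18.
`weekday 0` advances to the next Sunday; 2018-07-18 is a Wednesday, so it moves forward to 2018-07-22.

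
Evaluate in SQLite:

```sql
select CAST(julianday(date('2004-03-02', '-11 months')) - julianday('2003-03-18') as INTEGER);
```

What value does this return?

Adding -11 months to 2004-03-02 gives 2003-04-02.
13 days remain in March 2003 after the 18th (31 − 18).
Then 2 days into April 2003.
Total: 13 + 2 = 15.

15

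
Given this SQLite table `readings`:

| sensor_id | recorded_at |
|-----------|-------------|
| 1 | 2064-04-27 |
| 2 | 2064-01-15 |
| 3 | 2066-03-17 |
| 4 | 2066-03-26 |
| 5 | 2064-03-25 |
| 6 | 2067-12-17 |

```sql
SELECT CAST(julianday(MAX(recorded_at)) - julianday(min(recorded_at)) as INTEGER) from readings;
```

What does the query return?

1432

MIN = 2064-01-15, MAX = 2067-12-17.
16 days remain in January 2064 after the 15th (31 − 15).
Full months from February 2064 through November 2067 contribute their day counts.
Then 17 days into December 2067.
Total: 16 + 29 + 31 + 30 + 31 + 30 + 31 + 31 + 30 + 31 + 30 + 31 + 31 + 28 + 31 + 30 + 31 + 30 + 31 + 31 + 30 + 31 + 30 + 31 + 31 + 28 + 31 + 30 + 31 + 30 + 31 + 31 + 30 + 31 + 30 + 31 + 31 + 28 + 31 + 30 + 31 + 30 + 31 + 31 + 30 + 31 + 30 + 17 = 1432.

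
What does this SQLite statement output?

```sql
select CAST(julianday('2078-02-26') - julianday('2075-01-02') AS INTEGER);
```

1151

29 days remain in January 2075 after the 2nd (31 − 2).
Full months from February 2075 through January 2078 contribute their day counts.
Then 26 days into February 2078.
Total: 29 + 28 + 31 + 30 + 31 + 30 + 31 + 31 + 30 + 31 + 30 + 31 + 31 + 29 + 31 + 30 + 31 + 30 + 31 + 31 + 30 + 31 + 30 + 31 + 31 + 28 + 31 + 30 + 31 + 30 + 31 + 31 + 30 + 31 + 30 + 31 + 31 + 26 = 1151.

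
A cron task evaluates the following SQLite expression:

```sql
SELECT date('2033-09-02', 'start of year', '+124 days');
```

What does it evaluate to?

2033-05-05

`start of year` rewinds 2033-09-02 to 2033-01-01.
Applying '+124 days' to 2033-01-01: counting 124 days forward gives 2033-05-05.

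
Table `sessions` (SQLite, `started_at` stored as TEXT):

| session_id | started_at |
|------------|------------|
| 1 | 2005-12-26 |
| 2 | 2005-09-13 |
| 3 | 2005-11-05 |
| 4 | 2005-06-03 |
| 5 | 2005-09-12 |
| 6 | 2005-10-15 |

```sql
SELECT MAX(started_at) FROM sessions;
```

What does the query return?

MAX over {2005-06-03, 2005-09-12, 2005-09-13, 2005-10-15, 2005-11-05, 2005-12-26}.

2005-12-26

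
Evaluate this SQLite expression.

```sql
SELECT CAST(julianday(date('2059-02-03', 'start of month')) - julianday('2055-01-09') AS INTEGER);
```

`start of month` rewinds 2059-02-03 to 2059-02-01.
22 days remain in January 2055 after the 9th (31 − 9).
Full months from February 2055 through January 2059 contribute their day counts.
Then 1 day into February 2059.
Total: 22 + 28 + 31 + 30 + 31 + 30 + 31 + 31 + 30 + 31 + 30 + 31 + 31 + 29 + 31 + 30 + 31 + 30 + 31 + 31 + 30 + 31 + 30 + 31 + 31 + 28 + 31 + 30 + 31 + 30 + 31 + 31 + 30 + 31 + 30 + 31 + 31 + 28 + 31 + 30 + 31 + 30 + 31 + 31 + 30 + 31 + 30 + 31 + 31 + 1 = 1484.

1484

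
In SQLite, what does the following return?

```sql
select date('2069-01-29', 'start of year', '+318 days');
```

`start of year` rewinds 2069-01-29 to 2069-01-01.
Applying '+318 days' to 2069-01-01: counting 318 days forward gives 2069-11-15.

2069-11-15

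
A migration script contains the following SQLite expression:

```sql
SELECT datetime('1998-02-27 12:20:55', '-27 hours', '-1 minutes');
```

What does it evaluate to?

-27 hours from 1998-02-27 12:20:55 is 1998-02-26 09:20:55 (crosses midnight).
-1 minutes from 1998-02-26 09:20:55 is 1998-02-26 09:19:55.

1998-02-26 09:19:55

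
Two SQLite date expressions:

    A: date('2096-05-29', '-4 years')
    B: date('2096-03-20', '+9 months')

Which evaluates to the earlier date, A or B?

A

A = 2092-05-29.
B = 2096-12-20.
A is earlier.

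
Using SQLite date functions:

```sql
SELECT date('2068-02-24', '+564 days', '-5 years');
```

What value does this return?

2064-09-10

Applying '+564 days' to 2068-02-24: counting 564 days forward gives 2069-09-10.
Adding -5 years to 2069-09-10 gives 2064-09-10.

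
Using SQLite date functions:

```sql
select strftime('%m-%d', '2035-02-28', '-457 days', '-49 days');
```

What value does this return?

First apply '-457 days', '-49 days': 2035-02-28 → 2033-10-10.
`%m-%d` extracts the month-day: 10-10.

10-10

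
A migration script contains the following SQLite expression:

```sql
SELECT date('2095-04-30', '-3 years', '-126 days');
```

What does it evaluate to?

Adding -3 years to 2095-04-30 gives 2092-04-30.
Applying '-126 days' to 2092-04-30: counting 126 days back gives 2091-12-26.

2091-12-26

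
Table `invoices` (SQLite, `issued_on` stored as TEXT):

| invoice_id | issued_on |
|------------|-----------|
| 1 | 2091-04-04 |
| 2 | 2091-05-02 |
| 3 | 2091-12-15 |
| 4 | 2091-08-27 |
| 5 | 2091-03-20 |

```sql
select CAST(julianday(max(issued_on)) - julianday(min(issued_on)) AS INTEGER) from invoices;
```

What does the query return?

MIN = 2091-03-20, MAX = 2091-12-15.
11 days remain in March 2091 after the 20th (31 − 20).
Full months from April 2091 through November 2091 contribute their day counts.
Then 15 days into December 2091.
Total: 11 + 30 + 31 + 30 + 31 + 31 + 30 + 31 + 30 + 15 = 270.

270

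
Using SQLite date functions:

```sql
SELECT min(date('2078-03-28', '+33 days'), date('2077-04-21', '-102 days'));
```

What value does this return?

2077-01-09

date('2078-03-28', '+33 days') → 2078-04-30.
date('2077-04-21', '-102 days') → 2077-01-09.
Earlier of the two is 2077-01-09.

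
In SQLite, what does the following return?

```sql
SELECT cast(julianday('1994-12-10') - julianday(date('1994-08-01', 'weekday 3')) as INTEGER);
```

`weekday 3` advances to the next Wednesday; 1994-08-01 is a Monday, so it moves forward to 1994-08-03.
28 days remain in August 1994 after the 3rd (31 − 3).
September 1994: 30 days.
October 1994: 31 days.
November 1994: 30 days.
Then 10 days into December 1994.
Total: 28 + 30 + 31 + 30 + 10 = 129.

129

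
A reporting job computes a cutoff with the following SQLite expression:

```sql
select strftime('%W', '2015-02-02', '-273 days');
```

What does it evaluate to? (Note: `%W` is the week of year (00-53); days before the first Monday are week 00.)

18

First apply '-273 days': 2015-02-02 → 2014-05-05.
2014-05-05 is a Monday. SQLite's %W counts Mondays since the year started; the result is 18.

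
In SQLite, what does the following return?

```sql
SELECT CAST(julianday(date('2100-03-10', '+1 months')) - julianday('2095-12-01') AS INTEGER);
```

1591

Adding +1 month to 2100-03-10 gives 2100-04-10.
30 days remain in December 2095 after the 1st (31 − 1).
Full months from January 2096 through March 2100 contribute their day counts.
Then 10 days into April 2100.
Total: 30 + 31 + 29 + 31 + 30 + 31 + 30 + 31 + 31 + 30 + 31 + 30 + 31 + 31 + 28 + 31 + 30 + 31 + 30 + 31 + 31 + 30 + 31 + 30 + 31 + 31 + 28 + 31 + 30 + 31 + 30 + 31 + 31 + 30 + 31 + 30 + 31 + 31 + 28 + 31 + 30 + 31 + 30 + 31 + 31 + 30 + 31 + 30 + 31 + 31 + 28 + 31 + 10 = 1591.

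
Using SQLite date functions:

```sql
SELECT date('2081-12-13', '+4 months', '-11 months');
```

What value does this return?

Adding +4 months to 2081-12-13 gives 2082-04-13.
Adding -11 months to 2082-04-13 gives 2081-05-13.

2081-05-13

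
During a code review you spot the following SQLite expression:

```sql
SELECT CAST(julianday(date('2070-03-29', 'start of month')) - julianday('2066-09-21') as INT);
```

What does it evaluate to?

`start of month` rewinds 2070-03-29 to 2070-03-01.
9 days remain in September 2066 after the 21st (30 − 21).
Full months from October 2066 through February 2070 contribute their day counts.
Then 1 day into March 2070.
Total: 9 + 31 + 30 + 31 + 31 + 28 + 31 + 30 + 31 + 30 + 31 + 31 + 30 + 31 + 30 + 31 + 31 + 29 + 31 + 30 + 31 + 30 + 31 + 31 + 30 + 31 + 30 + 31 + 31 + 28 + 31 + 30 + 31 + 30 + 31 + 31 + 30 + 31 + 30 + 31 + 31 + 28 + 1 = 1257.

1257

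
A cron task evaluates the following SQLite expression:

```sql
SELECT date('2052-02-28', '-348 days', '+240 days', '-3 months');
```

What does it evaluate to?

Applying '-348 days' to 2052-02-28: counting 348 days back gives 2051-03-17.
Applying '+240 days' to 2051-03-17: counting 240 days forward gives 2051-11-12.
Adding -3 months to 2051-11-12 gives 2051-08-12.

2051-08-12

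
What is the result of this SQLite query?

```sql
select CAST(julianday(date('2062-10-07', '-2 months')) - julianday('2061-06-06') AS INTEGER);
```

Adding -2 months to 2062-10-07 gives 2062-08-07.
24 days remain in June 2061 after the 6th (30 − 6).
Full months from July 2061 through July 2062 contribute their day counts.
Then 7 days into August 2062.
Total: 24 + 31 + 31 + 30 + 31 + 30 + 31 + 31 + 28 + 31 + 30 + 31 + 30 + 31 + 7 = 427.

427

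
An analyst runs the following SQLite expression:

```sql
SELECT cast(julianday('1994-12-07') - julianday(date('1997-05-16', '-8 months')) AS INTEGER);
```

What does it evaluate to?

-649

Adding -8 months to 1997-05-16 gives 1996-09-16.
24 days remain in December 1994 after the 7th (31 − 7).
Full months from January 1995 through August 1996 contribute their day counts.
Then 16 days into September 1996.
Total: 24 + 31 + 28 + 31 + 30 + 31 + 30 + 31 + 31 + 30 + 31 + 30 + 31 + 31 + 29 + 31 + 30 + 31 + 30 + 31 + 31 + 16 = 649.
The subtraction is earlier − later, so the result is −649 → -649.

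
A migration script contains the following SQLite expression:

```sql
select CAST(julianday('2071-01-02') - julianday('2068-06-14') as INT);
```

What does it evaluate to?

16 days remain in June 2068 after the 14th (30 − 14).
Full months from July 2068 through December 2070 contribute their day counts.
Then 2 days into January 2071.
Total: 16 + 31 + 31 + 30 + 31 + 30 + 31 + 31 + 28 + 31 + 30 + 31 + 30 + 31 + 31 + 30 + 31 + 30 + 31 + 31 + 28 + 31 + 30 + 31 + 30 + 31 + 31 + 30 + 31 + 30 + 31 + 2 = 932.

932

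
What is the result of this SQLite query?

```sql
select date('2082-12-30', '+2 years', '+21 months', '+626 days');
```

2088-06-17

Adding +2 years to 2082-12-30 gives 2084-12-30.
Adding +21 months to 2084-12-30 gives 2086-09-30.
Applying '+626 days' to 2086-09-30: counting 626 days forward gives 2088-06-17.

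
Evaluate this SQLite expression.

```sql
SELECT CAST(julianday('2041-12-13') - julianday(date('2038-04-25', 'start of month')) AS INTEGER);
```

`start of month` rewinds 2038-04-25 to 2038-04-01.
29 days remain in April 2038 after the 1st (30 − 1).
Full months from May 2038 through November 2041 contribute their day counts.
Then 13 days into December 2041.
Total: 29 + 31 + 30 + 31 + 31 + 30 + 31 + 30 + 31 + 31 + 28 + 31 + 30 + 31 + 30 + 31 + 31 + 30 + 31 + 30 + 31 + 31 + 29 + 31 + 30 + 31 + 30 + 31 + 31 + 30 + 31 + 30 + 31 + 31 + 28 + 31 + 30 + 31 + 30 + 31 + 31 + 30 + 31 + 30 + 13 = 1352.

1352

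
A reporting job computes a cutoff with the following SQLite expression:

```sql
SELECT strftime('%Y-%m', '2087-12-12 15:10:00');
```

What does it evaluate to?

`%Y-%m` extracts the year-month: 2087-12.

2087-12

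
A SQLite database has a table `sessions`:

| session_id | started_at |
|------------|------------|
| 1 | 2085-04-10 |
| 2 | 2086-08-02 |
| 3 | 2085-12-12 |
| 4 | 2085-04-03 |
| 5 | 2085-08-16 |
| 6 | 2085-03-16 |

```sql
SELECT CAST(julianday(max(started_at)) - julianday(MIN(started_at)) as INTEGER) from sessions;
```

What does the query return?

MIN = 2085-03-16, MAX = 2086-08-02.
15 days remain in March 2085 after the 16th (31 − 16).
Full months from April 2085 through July 2086 contribute their day counts.
Then 2 days into August 2086.
Total: 15 + 30 + 31 + 30 + 31 + 31 + 30 + 31 + 30 + 31 + 31 + 28 + 31 + 30 + 31 + 30 + 31 + 2 = 504.

504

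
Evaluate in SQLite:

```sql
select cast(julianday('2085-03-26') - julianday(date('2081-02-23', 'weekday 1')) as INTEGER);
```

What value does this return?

`weekday 1` advances to the next Monday; 2081-02-23 is a Sunday, so it moves forward to 2081-02-24.
4 days remain in February 2081 after the 24th (28 − 24).
Full months from March 2081 through February 2085 contribute their day counts.
Then 26 days into March 2085.
Total: 4 + 31 + 30 + 31 + 30 + 31 + 31 + 30 + 31 + 30 + 31 + 31 + 28 + 31 + 30 + 31 + 30 + 31 + 31 + 30 + 31 + 30 + 31 + 31 + 28 + 31 + 30 + 31 + 30 + 31 + 31 + 30 + 31 + 30 + 31 + 31 + 29 + 31 + 30 + 31 + 30 + 31 + 31 + 30 + 31 + 30 + 31 + 31 + 28 + 26 = 1491.

1491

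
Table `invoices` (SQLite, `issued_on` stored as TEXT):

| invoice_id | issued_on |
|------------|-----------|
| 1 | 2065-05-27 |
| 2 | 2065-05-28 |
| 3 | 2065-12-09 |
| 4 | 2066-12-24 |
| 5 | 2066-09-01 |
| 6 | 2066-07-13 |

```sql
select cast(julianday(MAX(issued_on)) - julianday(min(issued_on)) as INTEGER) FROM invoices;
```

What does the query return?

576

MIN = 2065-05-27, MAX = 2066-12-24.
4 days remain in May 2065 after the 27th (31 − 27).
Full months from June 2065 through November 2066 contribute their day counts.
Then 24 days into December 2066.
Total: 4 + 30 + 31 + 31 + 30 + 31 + 30 + 31 + 31 + 28 + 31 + 30 + 31 + 30 + 31 + 31 + 30 + 31 + 30 + 24 = 576.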